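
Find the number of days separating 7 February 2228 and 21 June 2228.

February 2228: 29 − 7 = 22 days remain (2228 is a leap year, so February has 29 days).
Then March (31), April (30), May (31): 31 + 30 + 31 = 92 days.
June 1–21, 2228: 21 days.
Total: 22 + 92 + 21 = 135 days.

135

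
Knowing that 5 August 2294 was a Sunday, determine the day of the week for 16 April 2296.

Thursday

August 2294: 31 − 5 = 26 days remain.
Then 19 full months totalling 578 days.
April 1–16, 2296: 16 days.
Total: 26 + 578 + 16 = 620 days.
620 mod 7 = 4, so 4 days after Sunday is Thursday.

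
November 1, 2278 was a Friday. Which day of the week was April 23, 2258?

Friday

Count forward from the earlier date (April 23, 2258) to the later (November 1, 2278):
Day-of-year of April 23, 2258: 113.
Day-of-year of November 1, 2278: 305.
2258 has 365 days, so 365 − 113 = 252 days remain in 2258.
Full years 2259–2277: 14 common + 5 leap = 14×365 + 5×366 = 6940 days.
Total: 252 + 6940 + 305 = 7497 days.
7497 is a multiple of 7, so April 23, 2258 falls on the same weekday: Friday.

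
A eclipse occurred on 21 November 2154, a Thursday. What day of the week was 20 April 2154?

Saturday

Count forward from the earlier date (April 20, 2154) to the later (November 21, 2154):
April 2154: 30 − 20 = 10 days remain.
Then May (31), June (30), July (31), August (31), September (30), October (31): 31 + 30 + 31 + 31 + 30 + 31 = 184 days.
November 1–21, 2154: 21 days.
Total: 10 + 184 + 21 = 215 days.
215 mod 7 = 5, so 5 days before Thursday is Saturday.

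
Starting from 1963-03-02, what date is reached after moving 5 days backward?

1963-02-25

Count 5 days before March 2, 1963:
February 1963: 28 − 25 = 3 days remain (1963 is not a leap year, so February has 28 days).
March 1–2, 1963: 2 days.
Total: 3 + 2 = 5 days.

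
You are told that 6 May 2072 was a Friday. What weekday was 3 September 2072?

Saturday

May 2072: 31 − 6 = 25 days remain.
Then June (30), July (31), August (31): 30 + 31 + 31 = 92 days.
September 1–3, 2072: 3 days.
Total: 25 + 92 + 3 = 120 days.
120 mod 7 = 1, so 1 day after Friday is Saturday.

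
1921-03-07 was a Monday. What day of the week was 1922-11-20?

March 7, 1921 → March 7, 1922: 365 days.
March 1922: 31 − 7 = 24 days remain.
Then April (30), May (31), June (30), July (31), August (31), September (30), October (31): 30 + 31 + 30 + 31 + 31 + 30 + 31 = 214 days.
November 1–20, 1922: 20 days.
Residual: 258 days.
Total: 623 days.
623 is a multiple of 7, so 1922-11-20 falls on the same weekday: Monday.

Monday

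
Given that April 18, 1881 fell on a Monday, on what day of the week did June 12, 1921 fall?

Day-of-year of April 18, 1881: 108.
Day-of-year of June 12, 1921: 163.
1881 has 365 days, so 365 − 108 = 257 days remain in 1881.
Full years 1882–1920: 30 common + 9 leap = 30×365 + 9×366 = 14244 days.
Total: 257 + 14244 + 163 = 14664 days.
14664 mod 7 = 6, so 6 days after Monday is Sunday.

Sunday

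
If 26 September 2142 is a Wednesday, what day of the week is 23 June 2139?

Tuesday

Count forward from the earlier date (June 23, 2139) to the later (September 26, 2142):
Day-of-year of June 23, 2139: 174.
Day-of-year of September 26, 2142: 269.
2139 has 365 days, so 365 − 174 = 191 days remain in 2139.
Full years: 2140: 366; 2141: 365. Sum = 731.
Total: 191 + 731 + 269 = 1191 days.
1191 mod 7 = 1, so 1 day before Wednesday is Tuesday.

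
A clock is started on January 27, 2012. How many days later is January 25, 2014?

January 2012: 31 − 27 = 4 days remain.
Then 23 full months totalling 700 days.
January 1–25, 2014: 25 days.
Total: 4 + 700 + 25 = 729 days.

729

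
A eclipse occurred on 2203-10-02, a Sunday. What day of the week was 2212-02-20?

Day-of-year of October 2, 2203: 275.
Day-of-year of February 20, 2212: 51.
2203 has 365 days, so 365 − 275 = 90 days remain in 2203.
Full years 2204–2211: 6 common + 2 leap = 6×365 + 2×366 = 2922 days.
Total: 90 + 2922 + 51 = 3063 days.
3063 mod 7 = 4, so 4 days after Sunday is Thursday.

Thursday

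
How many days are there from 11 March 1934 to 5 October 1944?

3861

From March 11, 1934 to March 11, 1944: 10 years, of which 3 contain a Feb 29 — 7×365 + 3×366 = 3653 days.
March 1944: 31 − 11 = 20 days remain.
Then April (30), May (31), June (30), July (31), August (31), September (30): 30 + 31 + 30 + 31 + 31 + 30 = 183 days.
October 1–5, 1944: 5 days.
Residual: 208 days.
Total: 3861 days.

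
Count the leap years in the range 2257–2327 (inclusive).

Years divisible by 4: 2260, 2264, …, 2324 — 17 in all.
Of these, 2300 is divisible by 100 but not 400, so not leap.
Leap years: 17 − 1 = 16.

16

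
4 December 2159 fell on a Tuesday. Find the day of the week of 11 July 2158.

Tuesday

Count forward from the earlier date (July 11, 2158) to the later (December 4, 2159):
July 11, 2158 → July 11, 2159: 365 days.
July 2159: 31 − 11 = 20 days remain.
Then August (31), September (30), October (31), November (30): 31 + 30 + 31 + 30 = 122 days.
December 1–4, 2159: 4 days.
Residual: 146 days.
Total: 511 days.
511 is a multiple of 7, so 11 July 2158 falls on the same weekday: Tuesday.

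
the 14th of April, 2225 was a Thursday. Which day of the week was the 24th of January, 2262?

Day-of-year of April 14, 2225: 104.
Day-of-year of January 24, 2262: 24.
2225 has 365 days, so 365 − 104 = 261 days remain in 2225.
Full years 2226–2261: 27 common + 9 leap = 27×365 + 9×366 = 13149 days.
Total: 261 + 13149 + 24 = 13434 days.
13434 mod 7 = 1, so 1 day after Thursday is Friday.

Friday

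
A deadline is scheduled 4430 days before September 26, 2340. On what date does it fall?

August 10, 2328

Count 4430 days before September 26, 2340:
From August 10, 2328 to August 10, 2340: 12 years, of which 3 contain a Feb 29 — 9×365 + 3×366 = 4383 days.
August 2340: 31 − 10 = 21 days remain.
September 1–26, 2340: 26 days.
Residual: 47 days.
Total: 4430 days.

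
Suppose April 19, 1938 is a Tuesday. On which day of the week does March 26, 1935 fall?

Tuesday

Count forward from the earlier date (March 26, 1935) to the later (April 19, 1938):
Day-of-year of March 26, 1935: 85.
Day-of-year of April 19, 1938: 109.
1935 has 365 days, so 365 − 85 = 280 days remain in 1935.
Full years: 1936: 366; 1937: 365. Sum = 731.
Total: 280 + 731 + 109 = 1120 days.
1120 is a multiple of 7, so March 26, 1935 falls on the same weekday: Tuesday.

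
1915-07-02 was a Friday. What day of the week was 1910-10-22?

Count forward from the earlier date (October 22, 1910) to the later (July 2, 1915):
Day-of-year of October 22, 1910: 295.
Day-of-year of July 2, 1915: 183.
1910 has 365 days, so 365 − 295 = 70 days remain in 1910.
Full years: 1911: 365; 1912: 366; 1913: 365; 1914: 365. Sum = 1461.
Total: 70 + 1461 + 183 = 1714 days.
1714 mod 7 = 6, so 6 days before Friday is Saturday.

Saturday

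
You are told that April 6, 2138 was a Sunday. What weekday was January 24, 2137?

Count forward from the earlier date (January 24, 2137) to the later (April 6, 2138):
January 24, 2137 → January 24, 2138: 365 days.
January 2138: 31 − 24 = 7 days remain.
Then February 2138 (28), March (31): 28 + 31 = 59 days.
April 1–6, 2138: 6 days.
Residual: 72 days.
Total: 437 days.
437 mod 7 = 3, so 3 days before Sunday is Thursday.

Thursday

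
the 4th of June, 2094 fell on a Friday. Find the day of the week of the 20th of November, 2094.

Saturday

June 2094: 30 − 4 = 26 days remain.
Then July (31), August (31), September (30), October (31): 31 + 31 + 30 + 31 = 123 days.
November 1–20, 2094: 20 days.
Total: 26 + 123 + 20 = 169 days.
169 mod 7 = 1, so 1 day after Friday is Saturday.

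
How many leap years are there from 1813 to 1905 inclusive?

22

Years divisible by 4: 1816, 1820, …, 1904 — 23 in all.
Of these, 1900 is divisible by 100 but not 400, so not leap.
Leap years: 23 − 1 = 22.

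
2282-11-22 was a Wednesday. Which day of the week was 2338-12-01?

Thursday

From November 22, 2282 to November 22, 2338: 56 years, of which 13 contain a Feb 29 — 43×365 + 13×366 = 20453 days.
(2300 is not a leap year (divisible by 100 but not 400).)
November 2338: 30 − 22 = 8 days remain.
December 1, 2338: 1 day.
Residual: 9 days.
Total: 20462 days.
20462 mod 7 = 1, so 1 day after Wednesday is Thursday.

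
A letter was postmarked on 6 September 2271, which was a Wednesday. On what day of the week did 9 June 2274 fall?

September 6, 2271 → September 6, 2272: 366 days (2272 is a leap year).
September 6, 2272 → September 6, 2273: 365 days.
September 2273: 30 − 6 = 24 days remain.
Then October (31), November (30), December (31), January (31), February 2274 (28), March (31), April (30), May (31): 31 + 30 + 31 + 31 + 28 + 31 + 30 + 31 = 243 days.
June 1–9, 2274: 9 days.
Residual: 276 days.
Total: 1007 days.
1007 mod 7 = 6, so 6 days after Wednesday is Tuesday.

Tuesday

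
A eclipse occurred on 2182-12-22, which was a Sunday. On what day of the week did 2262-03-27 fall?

From December 22, 2182 to December 22, 2261: 79 years, of which 19 contain a Feb 29 — 60×365 + 19×366 = 28854 days.
(2200 is not a leap year (divisible by 100 but not 400).)
December 2261: 31 − 22 = 9 days remain.
Then January (31), February 2262 (28): 31 + 28 = 59 days.
March 1–27, 2262: 27 days.
Residual: 95 days.
Total: 28949 days.
28949 mod 7 = 4, so 4 days after Sunday is Thursday.

Thursday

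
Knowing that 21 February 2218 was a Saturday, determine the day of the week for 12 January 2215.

Thursday

Count forward from the earlier date (January 12, 2215) to the later (February 21, 2218):
Day-of-year of January 12, 2215: 12.
Day-of-year of February 21, 2218: 52.
2215 has 365 days, so 365 − 12 = 353 days remain in 2215.
Full years: 2216: 366; 2217: 365. Sum = 731.
Total: 353 + 731 + 52 = 1136 days.
1136 mod 7 = 2, so 2 days before Saturday is Thursday.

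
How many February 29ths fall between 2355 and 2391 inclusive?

Years divisible by 4 in [2355, 2391]: 2356, 2360, 2364, 2368, 2372, 2376, 2380, 2384, 2388.
No century exceptions apply. Count: 9.

9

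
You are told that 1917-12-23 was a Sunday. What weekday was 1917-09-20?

Count forward from the earlier date (September 20, 1917) to the later (December 23, 1917):
September 1917: 30 − 20 = 10 days remain.
Then October (31), November (30): 31 + 30 = 61 days.
December 1–23, 1917: 23 days.
Total: 10 + 61 + 23 = 94 days.
94 mod 7 = 3, so 3 days before Sunday is Thursday.

Thursday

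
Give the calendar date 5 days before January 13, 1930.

January 8, 1930

Count 5 days before January 13, 1930:
Within January 1930: 13 − 8 = 5 days.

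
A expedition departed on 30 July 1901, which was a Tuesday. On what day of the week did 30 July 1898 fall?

Saturday

Count forward from the earlier date (July 30, 1898) to the later (July 30, 1901):
Day-of-year of July 30, 1898: 211.
Day-of-year of July 30, 1901: 211.
1898 has 365 days, so 365 − 211 = 154 days remain in 1898.
Full years: 1899: 365; 1900: 365. Sum = 730.
Total: 154 + 730 + 211 = 1095 days.
1095 mod 7 = 3, so 3 days before Tuesday is Saturday.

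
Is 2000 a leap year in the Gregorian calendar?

2000 is a leap year (divisible by 400).

Yes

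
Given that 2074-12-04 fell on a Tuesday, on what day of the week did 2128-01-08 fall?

Thursday

Day-of-year of December 4, 2074: 338.
Day-of-year of January 8, 2128: 8.
2074 has 365 days, so 365 − 338 = 27 days remain in 2074.
Full years 2075–2127: 41 common + 12 leap = 41×365 + 12×366 = 19357 days.
Total: 27 + 19357 + 8 = 19392 days.
19392 mod 7 = 2, so 2 days after Tuesday is Thursday.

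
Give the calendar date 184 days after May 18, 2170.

November 18, 2170

Count 184 days after May 18, 2170:
May 2170: 31 − 18 = 13 days remain.
Then June (30), July (31), August (31), September (30), October (31): 30 + 31 + 31 + 30 + 31 = 153 days.
November 1–18, 2170: 18 days.
Total: 13 + 153 + 18 = 184 days.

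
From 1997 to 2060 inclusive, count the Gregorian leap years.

Years divisible by 4: 2000, 2004, …, 2060 — 16 in all.
2000 is divisible by 400, so still leap.
No century exceptions apply. Count: 16.

16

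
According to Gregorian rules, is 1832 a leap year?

1832 is a leap year.

Yes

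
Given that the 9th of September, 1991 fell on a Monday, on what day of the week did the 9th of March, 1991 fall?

Saturday

Count forward from the earlier date (March 9, 1991) to the later (September 9, 1991):
March 1991: 31 − 9 = 22 days remain.
Then April (30), May (31), June (30), July (31), August (31): 30 + 31 + 30 + 31 + 31 = 153 days.
September 1–9, 1991: 9 days.
Total: 22 + 153 + 9 = 184 days.
184 mod 7 = 2, so 2 days before Monday is Saturday.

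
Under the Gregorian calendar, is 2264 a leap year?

Yes

2264 is a leap year.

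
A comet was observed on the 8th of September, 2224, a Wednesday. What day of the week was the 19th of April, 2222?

Friday

Count forward from the earlier date (April 19, 2222) to the later (September 8, 2224):
April 2222: 30 − 19 = 11 days remain.
Then 28 full months totalling 854 days.
September 1–8, 2224: 8 days.
Total: 11 + 854 + 8 = 873 days.
873 mod 7 = 5, so 5 days before Wednesday is Friday.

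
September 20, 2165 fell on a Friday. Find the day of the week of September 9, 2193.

Monday

From September 20, 2165 to September 20, 2192: 27 years, of which 7 contain a Feb 29 — 20×365 + 7×366 = 9862 days.
September 2192: 30 − 20 = 10 days remain.
Then 11 full months totalling 335 days.
September 1–9, 2193: 9 days.
Residual: 354 days.
Total: 10216 days.
10216 mod 7 = 3, so 3 days after Friday is Monday.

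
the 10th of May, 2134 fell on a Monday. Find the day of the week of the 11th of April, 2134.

Sunday

Count forward from the earlier date (April 11, 2134) to the later (May 10, 2134):
April 2134: 30 − 11 = 19 days remain.
May 1–10, 2134: 10 days.
Total: 19 + 10 = 29 days.
29 mod 7 = 1, so 1 day before Monday is Sunday.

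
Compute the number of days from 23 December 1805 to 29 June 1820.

5302

From December 23, 1805 to December 23, 1819: 14 years, of which 3 contain a Feb 29 — 11×365 + 3×366 = 5113 days.
December 1819: 31 − 23 = 8 days remain.
Then January (31), February 1820 (29), March (31), April (30), May (31): 31 + 29 + 31 + 30 + 31 = 152 days.
June 1–29, 1820: 29 days.
Residual: 189 days.
Total: 5302 days.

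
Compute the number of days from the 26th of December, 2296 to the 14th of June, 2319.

Day-of-year of December 26, 2296: 361.
Day-of-year of June 14, 2319: 165.
2296 has 366 days, so 366 − 361 = 5 days remain in 2296.
Full years 2297–2318: 18 common + 4 leap = 18×365 + 4×366 = 8034 days.
Total: 5 + 8034 + 165 = 8204 days.

8204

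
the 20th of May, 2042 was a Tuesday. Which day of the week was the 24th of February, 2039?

Thursday

Count forward from the earlier date (February 24, 2039) to the later (May 20, 2042):
February 24, 2039 → February 24, 2040: 365 days.
February 24, 2040 → February 24, 2041: 366 days (2040 is a leap year).
February 24, 2041 → February 24, 2042: 365 days.
February 2042: 28 − 24 = 4 days remain (2042 is not a leap year, so February has 28 days).
Then March (31), April (30): 31 + 30 = 61 days.
May 1–20, 2042: 20 days.
Residual: 85 days.
Total: 1181 days.
1181 mod 7 = 5, so 5 days before Tuesday is Thursday.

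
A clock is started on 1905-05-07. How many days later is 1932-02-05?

Day-of-year of May 7, 1905: 127.
Day-of-year of February 5, 1932: 36.
1905 has 365 days, so 365 − 127 = 238 days remain in 1905.
Full years 1906–1931: 20 common + 6 leap = 20×365 + 6×366 = 9496 days.
Total: 238 + 9496 + 36 = 9770 days.

9770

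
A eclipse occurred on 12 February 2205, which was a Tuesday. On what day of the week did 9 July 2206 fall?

February 12, 2205 → February 12, 2206: 365 days.
February 2206: 28 − 12 = 16 days remain (2206 is not a leap year, so February has 28 days).
Then March (31), April (30), May (31), June (30): 31 + 30 + 31 + 30 = 122 days.
July 1–9, 2206: 9 days.
Residual: 147 days.
Total: 512 days.
512 mod 7 = 1, so 1 day after Tuesday is Wednesday.

Wednesday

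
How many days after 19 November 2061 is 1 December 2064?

1108

Day-of-year of November 19, 2061: 323.
Day-of-year of December 1, 2064: 336.
2061 has 365 days, so 365 − 323 = 42 days remain in 2061.
Full years: 2062: 365; 2063: 365. Sum = 730.
Total: 42 + 730 + 336 = 1108 days.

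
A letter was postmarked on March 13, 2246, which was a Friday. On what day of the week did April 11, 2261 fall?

Day-of-year of March 13, 2246: 72.
Day-of-year of April 11, 2261: 101.
2246 has 365 days, so 365 − 72 = 293 days remain in 2246.
Full years 2247–2260: 10 common + 4 leap = 10×365 + 4×366 = 5114 days.
Total: 293 + 5114 + 101 = 5508 days.
5508 mod 7 = 6, so 6 days after Friday is Thursday.

Thursday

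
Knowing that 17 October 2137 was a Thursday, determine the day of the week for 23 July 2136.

Monday

Count forward from the earlier date (July 23, 2136) to the later (October 17, 2137):
July 2136: 31 − 23 = 8 days remain.
Then 14 full months totalling 426 days.
October 1–17, 2137: 17 days.
Total: 8 + 426 + 17 = 451 days.
451 mod 7 = 3, so 3 days before Thursday is Monday.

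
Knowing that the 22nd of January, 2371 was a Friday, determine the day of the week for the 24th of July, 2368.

Wednesday

Count forward from the earlier date (July 24, 2368) to the later (January 22, 2371):
July 24, 2368 → July 24, 2369: 365 days.
July 24, 2369 → July 24, 2370: 365 days.
July 2370: 31 − 24 = 7 days remain.
Then August (31), September (30), October (31), November (30), December (31): 31 + 30 + 31 + 30 + 31 = 153 days.
January 1–22, 2371: 22 days.
Residual: 182 days.
Total: 912 days.
912 mod 7 = 2, so 2 days before Friday is Wednesday.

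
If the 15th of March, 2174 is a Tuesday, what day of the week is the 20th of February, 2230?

Day-of-year of March 15, 2174: 74.
Day-of-year of February 20, 2230: 51.
2174 has 365 days, so 365 − 74 = 291 days remain in 2174.
Full years 2175–2229: 42 common + 13 leap = 42×365 + 13×366 = 20088 days.
Total: 291 + 20088 + 51 = 20430 days.
20430 mod 7 = 4, so 4 days after Tuesday is Saturday.

Saturday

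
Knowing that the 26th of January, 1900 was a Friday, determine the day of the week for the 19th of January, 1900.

Count forward from the earlier date (January 19, 1900) to the later (January 26, 1900):
Within January 1900: 26 − 19 = 7 days.
7 is a multiple of 7, so the 19th of January, 1900 falls on the same weekday: Friday.

Friday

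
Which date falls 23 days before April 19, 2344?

March 27, 2344

Count 23 days before April 19, 2344:
March 2344: 31 − 27 = 4 days remain.
April 1–19, 2344: 19 days.
Total: 4 + 19 = 23 days.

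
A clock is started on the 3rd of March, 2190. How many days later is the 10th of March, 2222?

11694

From March 3, 2190 to March 3, 2222: 32 years, of which 7 contain a Feb 29 — 25×365 + 7×366 = 11687 days.
(2200 is not a leap year (divisible by 100 but not 400).)
Within March 2222: 10 − 3 = 7 days.
Total: 11694 days.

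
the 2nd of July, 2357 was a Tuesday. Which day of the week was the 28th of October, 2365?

From July 2, 2357 to July 2, 2365: 8 years, of which 2 contain a Feb 29 — 6×365 + 2×366 = 2922 days.
July 2365: 31 − 2 = 29 days remain.
Then August (31), September (30): 31 + 30 = 61 days.
October 1–28, 2365: 28 days.
Residual: 118 days.
Total: 3040 days.
3040 mod 7 = 2, so 2 days after Tuesday is Thursday.

Thursday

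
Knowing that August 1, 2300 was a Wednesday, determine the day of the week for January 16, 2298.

Count forward from the earlier date (January 16, 2298) to the later (August 1, 2300):
January 16, 2298 → January 16, 2299: 365 days.
January 16, 2299 → January 16, 2300: 365 days.
January 2300: 31 − 16 = 15 days remain.
Then February 2300 (28), March (31), April (30), May (31), June (30), July (31): 28 + 31 + 30 + 31 + 30 + 31 = 181 days.
August 1, 2300: 1 day.
Residual: 197 days.
Total: 927 days.
927 mod 7 = 3, so 3 days before Wednesday is Sunday.

Sunday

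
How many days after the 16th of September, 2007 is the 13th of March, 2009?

September 2007: 30 − 16 = 14 days remain.
Then 17 full months totalling 517 days.
March 1–13, 2009: 13 days.
Total: 14 + 517 + 13 = 544 days.

544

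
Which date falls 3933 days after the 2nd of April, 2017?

the 8th of January, 2028

Count 3933 days after April 2, 2017:
From April 2, 2017 to April 2, 2027: 10 years, of which 2 contain a Feb 29 — 8×365 + 2×366 = 3652 days.
April 2027: 30 − 2 = 28 days remain.
Then May (31), June (30), July (31), August (31), September (30), October (31), November (30), December (31): 31 + 30 + 31 + 31 + 30 + 31 + 30 + 31 = 245 days.
January 1–8, 2028: 8 days.
Residual: 281 days.
Total: 3933 days.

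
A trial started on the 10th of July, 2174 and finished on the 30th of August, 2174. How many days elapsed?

51

July 2174: 31 − 10 = 21 days remain.
August 1–30, 2174: 30 days.
Total: 21 + 30 = 51 days.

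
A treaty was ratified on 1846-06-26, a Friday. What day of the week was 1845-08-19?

Count forward from the earlier date (August 19, 1845) to the later (June 26, 1846):
August 1845: 31 − 19 = 12 days remain.
Then 9 full months totalling 273 days.
June 1–26, 1846: 26 days.
Residual: 311 days.
Total: 311 days.
311 mod 7 = 3, so 3 days before Friday is Tuesday.

Tuesday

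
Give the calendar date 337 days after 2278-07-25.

2279-06-27

Count 337 days after July 25, 2278:
July 2278: 31 − 25 = 6 days remain.
Then 10 full months totalling 304 days.
June 1–27, 2279: 27 days.
Total: 6 + 304 + 27 = 337 days.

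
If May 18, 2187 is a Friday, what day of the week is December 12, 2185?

Monday

Count forward from the earlier date (December 12, 2185) to the later (May 18, 2187):
December 2185: 31 − 12 = 19 days remain.
Then 16 full months totalling 485 days.
May 1–18, 2187: 18 days.
Total: 19 + 485 + 18 = 522 days.
522 mod 7 = 4, so 4 days before Friday is Monday.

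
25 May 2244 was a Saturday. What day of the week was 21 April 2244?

Count forward from the earlier date (April 21, 2244) to the later (May 25, 2244):
April 2244: 30 − 21 = 9 days remain.
May 1–25, 2244: 25 days.
Total: 9 + 25 = 34 days.
34 mod 7 = 6, so 6 days before Saturday is Sunday.

Sunday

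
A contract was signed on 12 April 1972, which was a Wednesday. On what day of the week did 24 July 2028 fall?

Monday

From April 12, 1972 to April 12, 2028: 56 years, of which 14 contain a Feb 29 — 42×365 + 14×366 = 20454 days.
(2000 is a leap year (divisible by 400).)
April 2028: 30 − 12 = 18 days remain.
Then May (31), June (30): 31 + 30 = 61 days.
July 1–24, 2028: 24 days.
Residual: 103 days.
Total: 20557 days.
20557 mod 7 = 5, so 5 days after Wednesday is Monday.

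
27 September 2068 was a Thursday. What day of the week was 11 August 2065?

Count forward from the earlier date (August 11, 2065) to the later (September 27, 2068):
August 11, 2065 → August 11, 2066: 365 days.
August 11, 2066 → August 11, 2067: 365 days.
August 11, 2067 → August 11, 2068: 366 days (2068 is a leap year).
August 2068: 31 − 11 = 20 days remain.
September 1–27, 2068: 27 days.
Residual: 47 days.
Total: 1143 days.
1143 mod 7 = 2, so 2 days before Thursday is Tuesday.

Tuesday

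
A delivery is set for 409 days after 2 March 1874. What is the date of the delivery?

15 April 1875

Count 409 days after March 2, 1874:
March 2, 1874 → March 2, 1875: 365 days.
March 1875: 31 − 2 = 29 days remain.
April 1–15, 1875: 15 days.
Residual: 44 days.
Total: 409 days.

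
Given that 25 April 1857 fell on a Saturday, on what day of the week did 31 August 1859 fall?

April 25, 1857 → April 25, 1858: 365 days.
April 25, 1858 → April 25, 1859: 365 days.
April 1859: 30 − 25 = 5 days remain.
Then May (31), June (30), July (31): 31 + 30 + 31 = 92 days.
August 1–31, 1859: 31 days.
Residual: 128 days.
Total: 858 days.
858 mod 7 = 4, so 4 days after Saturday is Wednesday.

Wednesday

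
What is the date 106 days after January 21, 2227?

May 7, 2227

Count 106 days after January 21, 2227:
January 2227: 31 − 21 = 10 days remain.
Then February 2227 (28), March (31), April (30): 28 + 31 + 30 = 89 days.
May 1–7, 2227: 7 days.
Total: 10 + 89 + 7 = 106 days.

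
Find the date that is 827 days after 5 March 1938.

9 June 1940

Count 827 days after March 5, 1938:
March 5, 1938 → March 5, 1939: 365 days.
March 5, 1939 → March 5, 1940: 366 days (1940 is a leap year).
March 1940: 31 − 5 = 26 days remain.
Then April (30), May (31): 30 + 31 = 61 days.
June 1–9, 1940: 9 days.
Residual: 96 days.
Total: 827 days.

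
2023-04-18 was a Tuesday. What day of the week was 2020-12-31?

Thursday

Count forward from the earlier date (December 31, 2020) to the later (April 18, 2023):
Day-of-year of December 31, 2020: 366.
Day-of-year of April 18, 2023: 108.
2020 has 366 days, so 366 − 366 = 0 days remain in 2020.
Full years: 2021: 365; 2022: 365. Sum = 730.
Total: 0 + 730 + 108 = 838 days.
838 mod 7 = 5, so 5 days before Tuesday is Thursday.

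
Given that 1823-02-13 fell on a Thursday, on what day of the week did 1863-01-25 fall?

Sunday

From February 13, 1823 to February 13, 1862: 39 years, of which 10 contain a Feb 29 — 29×365 + 10×366 = 14245 days.
February 1862: 28 − 13 = 15 days remain (1862 is not a leap year, so February has 28 days).
Then 10 full months totalling 306 days.
January 1–25, 1863: 25 days.
Residual: 346 days.
Total: 14591 days.
14591 mod 7 = 3, so 3 days after Thursday is Sunday.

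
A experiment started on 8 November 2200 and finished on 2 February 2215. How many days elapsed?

From November 8, 2200 to November 8, 2214: 14 years, of which 3 contain a Feb 29 — 11×365 + 3×366 = 5113 days.
November 2214: 30 − 8 = 22 days remain.
Then December (31), January (31): 31 + 31 = 62 days.
February 1–2, 2215: 2 days (2215 is not a leap year).
Residual: 86 days.
Total: 5199 days.

5199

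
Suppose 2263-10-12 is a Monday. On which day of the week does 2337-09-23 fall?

Day-of-year of October 12, 2263: 285.
Day-of-year of September 23, 2337: 266.
2263 has 365 days, so 365 − 285 = 80 days remain in 2263.
Full years 2264–2336: 55 common + 18 leap = 55×365 + 18×366 = 26663 days.
Total: 80 + 26663 + 266 = 27009 days.
27009 mod 7 = 3, so 3 days after Monday is Thursday.

Thursday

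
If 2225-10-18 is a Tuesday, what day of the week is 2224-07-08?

Thursday

Count forward from the earlier date (July 8, 2224) to the later (October 18, 2225):
July 8, 2224 → July 8, 2225: 365 days.
July 2225: 31 − 8 = 23 days remain.
Then August (31), September (30): 31 + 30 = 61 days.
October 1–18, 2225: 18 days.
Residual: 102 days.
Total: 467 days.
467 mod 7 = 5, so 5 days before Tuesday is Thursday.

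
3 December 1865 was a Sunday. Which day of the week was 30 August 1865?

Wednesday

Count forward from the earlier date (August 30, 1865) to the later (December 3, 1865):
August 1865: 31 − 30 = 1 day remains.
Then September (30), October (31), November (30): 30 + 31 + 30 = 91 days.
December 1–3, 1865: 3 days.
Total: 1 + 91 + 3 = 95 days.
95 mod 7 = 4, so 4 days before Sunday is Wednesday.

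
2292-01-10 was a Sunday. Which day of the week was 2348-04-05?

Monday

From January 10, 2292 to January 10, 2348: 56 years, of which 13 contain a Feb 29 — 43×365 + 13×366 = 20453 days.
(2300 is not a leap year (divisible by 100 but not 400).)
January 2348: 31 − 10 = 21 days remain.
Then February 2348 (29), March (31): 29 + 31 = 60 days.
April 1–5, 2348: 5 days.
Residual: 86 days.
Total: 20539 days.
20539 mod 7 = 1, so 1 day after Sunday is Monday.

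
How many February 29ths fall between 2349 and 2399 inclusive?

12

Years divisible by 4 in [2349, 2399]: 2352, 2356, 2360, 2364, 2368, 2372, 2376, 2380, 2384, 2388, 2392, 2396.
No century exceptions apply. Count: 12.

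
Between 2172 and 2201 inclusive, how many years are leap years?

Years divisible by 4 in [2172, 2201]: 2172, 2176, 2180, 2184, 2188, 2192, 2196, 2200.
Of these, 2200 is divisible by 100 but not 400, so not leap.
Leap years: 8 − 1 = 7.

7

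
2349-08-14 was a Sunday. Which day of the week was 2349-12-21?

Wednesday

August 2349: 31 − 14 = 17 days remain.
Then September (30), October (31), November (30): 30 + 31 + 30 = 91 days.
December 1–21, 2349: 21 days.
Total: 17 + 91 + 21 = 129 days.
129 mod 7 = 3, so 3 days after Sunday is Wednesday.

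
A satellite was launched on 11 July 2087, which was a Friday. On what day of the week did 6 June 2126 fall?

From July 11, 2087 to July 11, 2125: 38 years, of which 9 contain a Feb 29 — 29×365 + 9×366 = 13879 days.
(2100 is not a leap year (divisible by 100 but not 400).)
July 2125: 31 − 11 = 20 days remain.
Then 10 full months totalling 304 days.
June 1–6, 2126: 6 days.
Residual: 330 days.
Total: 14209 days.
14209 mod 7 = 6, so 6 days after Friday is Thursday.

Thursday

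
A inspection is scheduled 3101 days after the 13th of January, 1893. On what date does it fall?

the 12th of July, 1901

Count 3101 days after January 13, 1893:
Day-of-year of January 13, 1893: 13.
Day-of-year of July 12, 1901: 193.
1893 has 365 days, so 365 − 13 = 352 days remain in 1893.
Full years 1894–1900: 6 common + 1 leap = 6×365 + 1×366 = 2556 days.
Total: 352 + 2556 + 193 = 3101 days.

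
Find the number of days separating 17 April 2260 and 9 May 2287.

9883

From April 17, 2260 to April 17, 2287: 27 years, of which 6 contain a Feb 29 — 21×365 + 6×366 = 9861 days.
April 2287: 30 − 17 = 13 days remain.
May 1–9, 2287: 9 days.
Residual: 22 days.
Total: 9883 days.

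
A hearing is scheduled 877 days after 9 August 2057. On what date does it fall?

3 January 2060

Count 877 days after August 9, 2057:
August 9, 2057 → August 9, 2058: 365 days.
August 9, 2058 → August 9, 2059: 365 days.
August 2059: 31 − 9 = 22 days remain.
Then September (30), October (31), November (30), December (31): 30 + 31 + 30 + 31 = 122 days.
January 1–3, 2060: 3 days.
Residual: 147 days.
Total: 877 days.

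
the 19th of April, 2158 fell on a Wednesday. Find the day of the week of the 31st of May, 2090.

Count forward from the earlier date (May 31, 2090) to the later (April 19, 2158):
From May 31, 2090 to May 31, 2157: 67 years, of which 16 contain a Feb 29 — 51×365 + 16×366 = 24471 days.
(2100 is not a leap year (divisible by 100 but not 400).)
May 2157: 31 − 31 = 0 days remain.
Then 10 full months totalling 304 days.
April 1–19, 2158: 19 days.
Residual: 323 days.
Total: 24794 days.
24794 is a multiple of 7, so the 31st of May, 2090 falls on the same weekday: Wednesday.

Wednesday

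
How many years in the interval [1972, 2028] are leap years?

15

Years divisible by 4: 1972, 1976, …, 2028 — 15 in all.
2000 is divisible by 400, so still leap.
No century exceptions apply. Count: 15.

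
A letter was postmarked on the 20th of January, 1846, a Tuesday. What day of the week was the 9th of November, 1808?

Count forward from the earlier date (November 9, 1808) to the later (January 20, 1846):
From November 9, 1808 to November 9, 1845: 37 years, of which 9 contain a Feb 29 — 28×365 + 9×366 = 13514 days.
November 1845: 30 − 9 = 21 days remain.
Then December (31): 31 days.
January 1–20, 1846: 20 days.
Residual: 72 days.
Total: 13586 days.
13586 mod 7 = 6, so 6 days before Tuesday is Wednesday.

Wednesday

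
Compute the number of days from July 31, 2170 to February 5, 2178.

2746

Day-of-year of July 31, 2170: 212.
Day-of-year of February 5, 2178: 36.
2170 has 365 days, so 365 − 212 = 153 days remain in 2170.
Full years 2171–2177: 5 common + 2 leap = 5×365 + 2×366 = 2557 days.
Total: 153 + 2557 + 36 = 2746 days.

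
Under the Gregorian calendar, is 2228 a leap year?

2228 is a leap year.

Yes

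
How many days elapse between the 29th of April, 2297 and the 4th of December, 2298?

Day-of-year of April 29, 2297: 119.
Day-of-year of December 4, 2298: 338.
2297 has 365 days, so 365 − 119 = 246 days remain in 2297.
Total: 246 + 338 = 584 days.

584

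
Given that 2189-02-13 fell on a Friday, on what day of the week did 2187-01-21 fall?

Sunday

Count forward from the earlier date (January 21, 2187) to the later (February 13, 2189):
Day-of-year of January 21, 2187: 21.
Day-of-year of February 13, 2189: 44.
2187 has 365 days, so 365 − 21 = 344 days remain in 2187.
Full years: 2188: 366. Sum = 366.
Total: 344 + 366 + 44 = 754 days.
754 mod 7 = 5, so 5 days before Friday is Sunday.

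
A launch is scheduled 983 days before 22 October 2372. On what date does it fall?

12 February 2370

Count 983 days before October 22, 2372:
February 12, 2370 → February 12, 2371: 365 days.
February 12, 2371 → February 12, 2372: 365 days.
February 2372: 29 − 12 = 17 days remain (2372 is a leap year, so February has 29 days).
Then March (31), April (30), May (31), June (30), July (31), August (31), September (30): 31 + 30 + 31 + 30 + 31 + 31 + 30 = 214 days.
October 1–22, 2372: 22 days.
Residual: 253 days.
Total: 983 days.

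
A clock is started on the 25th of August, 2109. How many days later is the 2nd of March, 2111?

August 2109: 31 − 25 = 6 days remain.
Then 18 full months totalling 546 days.
March 1–2, 2111: 2 days.
Total: 6 + 546 + 2 = 554 days.

554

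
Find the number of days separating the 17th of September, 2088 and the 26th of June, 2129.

14891

From September 17, 2088 to September 17, 2128: 40 years, of which 9 contain a Feb 29 — 31×365 + 9×366 = 14609 days.
(2100 is not a leap year (divisible by 100 but not 400).)
September 2128: 30 − 17 = 13 days remain.
Then October (31), November (30), December (31), January (31), February 2129 (28), March (31), April (30), May (31): 31 + 30 + 31 + 31 + 28 + 31 + 30 + 31 = 243 days.
June 1–26, 2129: 26 days.
Residual: 282 days.
Total: 14891 days.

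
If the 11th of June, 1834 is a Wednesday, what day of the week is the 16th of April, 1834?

Wednesday

Count forward from the earlier date (April 16, 1834) to the later (June 11, 1834):
April 1834: 30 − 16 = 14 days remain.
Then May (31): 31 days.
June 1–11, 1834: 11 days.
Total: 14 + 31 + 11 = 56 days.
56 is a multiple of 7, so the 16th of April, 1834 falls on the same weekday: Wednesday.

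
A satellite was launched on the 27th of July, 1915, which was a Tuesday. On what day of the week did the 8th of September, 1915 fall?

Wednesday

July 1915: 31 − 27 = 4 days remain.
Then August (31): 31 days.
September 1–8, 1915: 8 days.
Total: 4 + 31 + 8 = 43 days.
43 mod 7 = 1, so 1 day after Tuesday is Wednesday.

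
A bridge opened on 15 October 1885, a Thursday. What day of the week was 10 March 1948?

Wednesday

From October 15, 1885 to October 15, 1947: 62 years, of which 14 contain a Feb 29 — 48×365 + 14×366 = 22644 days.
(1900 is not a leap year (divisible by 100 but not 400).)
October 1947: 31 − 15 = 16 days remain.
Then November (30), December (31), January (31), February 1948 (29): 30 + 31 + 31 + 29 = 121 days.
March 1–10, 1948: 10 days.
Residual: 147 days.
Total: 22791 days.
22791 mod 7 = 6, so 6 days after Thursday is Wednesday.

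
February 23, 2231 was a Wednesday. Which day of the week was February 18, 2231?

Count forward from the earlier date (February 18, 2231) to the later (February 23, 2231):
Within February 2231: 23 − 18 = 5 days.
5 mod 7 = 5, so 5 days before Wednesday is Friday.

Friday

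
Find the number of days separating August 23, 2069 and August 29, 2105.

13154

From August 23, 2069 to August 23, 2105: 36 years, of which 8 contain a Feb 29 — 28×365 + 8×366 = 13148 days.
(2100 is not a leap year (divisible by 100 but not 400).)
Within August 2105: 29 − 23 = 6 days.
Total: 13154 days.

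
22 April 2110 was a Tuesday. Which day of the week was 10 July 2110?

Thursday

April 2110: 30 − 22 = 8 days remain.
Then May (31), June (30): 31 + 30 = 61 days.
July 1–10, 2110: 10 days.
Total: 8 + 61 + 10 = 79 days.
79 mod 7 = 2, so 2 days after Tuesday is Thursday.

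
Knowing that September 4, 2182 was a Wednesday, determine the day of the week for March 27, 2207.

Day-of-year of September 4, 2182: 247.
Day-of-year of March 27, 2207: 86.
2182 has 365 days, so 365 − 247 = 118 days remain in 2182.
Full years 2183–2206: 19 common + 5 leap = 19×365 + 5×366 = 8765 days.
Total: 118 + 8765 + 86 = 8969 days.
8969 mod 7 = 2, so 2 days after Wednesday is Friday.

Friday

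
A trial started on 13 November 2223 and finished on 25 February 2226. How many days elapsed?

Day-of-year of November 13, 2223: 317.
Day-of-year of February 25, 2226: 56.
2223 has 365 days, so 365 − 317 = 48 days remain in 2223.
Full years: 2224: 366; 2225: 365. Sum = 731.
Total: 48 + 731 + 56 = 835 days.

835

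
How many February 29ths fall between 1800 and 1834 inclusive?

8

Years divisible by 4 in [1800, 1834]: 1800, 1804, 1808, 1812, 1816, 1820, 1824, 1828, 1832.
Of these, 1800 is divisible by 100 but not 400, so not leap.
Leap years: 9 − 1 = 8.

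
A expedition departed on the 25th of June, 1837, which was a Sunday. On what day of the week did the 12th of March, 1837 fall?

Count forward from the earlier date (March 12, 1837) to the later (June 25, 1837):
March 1837: 31 − 12 = 19 days remain.
Then April (30), May (31): 30 + 31 = 61 days.
June 1–25, 1837: 25 days.
Total: 19 + 61 + 25 = 105 days.
105 is a multiple of 7, so the 12th of March, 1837 falls on the same weekday: Sunday.

Sunday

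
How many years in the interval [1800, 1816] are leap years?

4

Years divisible by 4 in [1800, 1816]: 1800, 1804, 1808, 1812, 1816.
Of these, 1800 is divisible by 100 but not 400, so not leap.
Leap years: 5 − 1 = 4.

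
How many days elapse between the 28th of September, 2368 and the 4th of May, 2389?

7523

From September 28, 2368 to September 28, 2388: 20 years, of which 5 contain a Feb 29 — 15×365 + 5×366 = 7305 days.
September 2388: 30 − 28 = 2 days remain.
Then October (31), November (30), December (31), January (31), February 2389 (28), March (31), April (30): 31 + 30 + 31 + 31 + 28 + 31 + 30 = 212 days.
May 1–4, 2389: 4 days.
Residual: 218 days.
Total: 7523 days.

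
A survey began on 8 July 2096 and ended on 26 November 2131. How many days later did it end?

12923

From July 8, 2096 to July 8, 2131: 35 years, of which 7 contain a Feb 29 — 28×365 + 7×366 = 12782 days.
(2100 is not a leap year (divisible by 100 but not 400).)
July 2131: 31 − 8 = 23 days remain.
Then August (31), September (30), October (31): 31 + 30 + 31 = 92 days.
November 1–26, 2131: 26 days.
Residual: 141 days.
Total: 12923 days.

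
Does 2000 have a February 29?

Yes

2000 is a leap year (divisible by 400).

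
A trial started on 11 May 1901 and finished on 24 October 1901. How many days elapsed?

166

May 1901: 31 − 11 = 20 days remain.
Then June (30), July (31), August (31), September (30): 30 + 31 + 31 + 30 = 122 days.
October 1–24, 1901: 24 days.
Total: 20 + 122 + 24 = 166 days.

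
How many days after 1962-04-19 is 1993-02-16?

Day-of-year of April 19, 1962: 109.
Day-of-year of February 16, 1993: 47.
1962 has 365 days, so 365 − 109 = 256 days remain in 1962.
Full years 1963–1992: 22 common + 8 leap = 22×365 + 8×366 = 10958 days.
Total: 256 + 10958 + 47 = 11261 days.

11261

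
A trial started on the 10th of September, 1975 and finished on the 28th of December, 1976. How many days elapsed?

475

Day-of-year of September 10, 1975: 253.
Day-of-year of December 28, 1976: 363.
1975 has 365 days, so 365 − 253 = 112 days remain in 1975.
Total: 112 + 363 = 475 days.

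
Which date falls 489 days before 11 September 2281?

10 May 2280

Count 489 days before September 11, 2281:
Day-of-year of May 10, 2280: 131.
Day-of-year of September 11, 2281: 254.
2280 has 366 days, so 366 − 131 = 235 days remain in 2280.
Total: 235 + 254 = 489 days.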